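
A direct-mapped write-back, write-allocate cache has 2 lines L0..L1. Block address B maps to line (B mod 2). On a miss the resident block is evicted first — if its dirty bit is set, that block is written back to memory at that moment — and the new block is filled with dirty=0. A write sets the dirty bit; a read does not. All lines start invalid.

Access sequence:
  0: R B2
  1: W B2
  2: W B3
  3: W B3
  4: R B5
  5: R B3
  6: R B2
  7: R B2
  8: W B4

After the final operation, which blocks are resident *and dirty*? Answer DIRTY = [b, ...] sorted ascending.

DIRTY = [4]

  0 | R B2 → L0 miss [-]
  1 | W B2 → L0 hit [D]
  2 | W B3 → L1 miss [D]
  3 | W B3 → L1 hit [D]
  4 | R B5 → L1 miss wb→B3 [-]
  5 | R B3 → L1 miss [-]
  6 | R B2 → L0 hit [D]
  7 | R B2 → L0 hit [D]
  8 | W B4 → L0 miss wb→B2 [D]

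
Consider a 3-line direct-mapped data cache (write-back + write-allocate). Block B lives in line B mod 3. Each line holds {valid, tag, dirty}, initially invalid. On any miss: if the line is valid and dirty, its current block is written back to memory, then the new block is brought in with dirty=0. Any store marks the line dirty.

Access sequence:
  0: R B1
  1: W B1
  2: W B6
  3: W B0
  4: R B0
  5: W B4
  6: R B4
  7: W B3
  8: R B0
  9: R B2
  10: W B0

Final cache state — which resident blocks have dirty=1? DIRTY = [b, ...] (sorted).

DIRTY = [0, 4]

0: R B1 -> L1 miss  d=-]
1: W B1 -> L1 hit  d=D]
2: W B6 -> L0 miss  d=D]
3: W B0 -> L0 miss wb->B6  d=D]
4: R B0 -> L0 hit  d=D]
5: W B4 -> L1 miss wb->B1  d=D]
6: R B4 -> L1 hit  d=D]
7: W B3 -> L0 miss wb->B0  d=D]
8: R B0 -> L0 miss wb->B3  d=-]
9: R B2 -> L2 miss  d=-]
10: W B0 -> L0 hit  d=D]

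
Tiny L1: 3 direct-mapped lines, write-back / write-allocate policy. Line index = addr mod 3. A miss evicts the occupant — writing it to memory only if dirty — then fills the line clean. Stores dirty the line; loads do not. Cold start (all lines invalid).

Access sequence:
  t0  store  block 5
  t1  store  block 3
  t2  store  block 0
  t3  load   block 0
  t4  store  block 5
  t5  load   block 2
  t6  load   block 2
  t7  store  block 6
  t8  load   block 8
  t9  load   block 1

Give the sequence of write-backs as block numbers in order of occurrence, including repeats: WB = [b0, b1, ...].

WB = [3, 5, 0]

  0 | W B5 → L2 miss [D]
  1 | W B3 → L0 miss [D]
  2 | W B0 → L0 miss wb→B3 [D]
  3 | R B0 → L0 hit [D]
  4 | W B5 → L2 hit [D]
  5 | R B2 → L2 miss wb→B5 [-]
  6 | R B2 → L2 hit [-]
  7 | W B6 → L0 miss wb→B0 [D]
  8 | R B8 → L2 miss [-]
  9 | R B1 → L1 miss [-]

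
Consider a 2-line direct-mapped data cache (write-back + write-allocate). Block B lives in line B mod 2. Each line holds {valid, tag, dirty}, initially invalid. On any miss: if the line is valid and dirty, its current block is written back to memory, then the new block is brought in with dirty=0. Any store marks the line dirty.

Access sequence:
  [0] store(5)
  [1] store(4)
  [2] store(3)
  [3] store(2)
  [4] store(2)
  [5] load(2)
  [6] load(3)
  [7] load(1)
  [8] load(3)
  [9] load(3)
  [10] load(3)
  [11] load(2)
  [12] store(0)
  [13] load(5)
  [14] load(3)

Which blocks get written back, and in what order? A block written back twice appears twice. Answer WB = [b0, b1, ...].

  0 | W B5 → L1 miss [D]
  1 | W B4 → L0 miss [D]
  2 | W B3 → L1 miss wb→B5 [D]
  3 | W B2 → L0 miss wb→B4 [D]
  4 | W B2 → L0 hit [D]
  5 | R B2 → L0 hit [D]
  6 | R B3 → L1 hit [D]
  7 | R B1 → L1 miss wb→B3 [-]
  8 | R B3 → L1 miss [-]
  9 | R B3 → L1 hit [-]
  10 | R B3 → L1 hit [-]
  11 | R B2 → L0 hit [D]
  12 | W B0 → L0 miss wb→B2 [D]
  13 | R B5 → L1 miss [-]
  14 | R B3 → L1 miss [-]

WB = [5, 4, 3, 2]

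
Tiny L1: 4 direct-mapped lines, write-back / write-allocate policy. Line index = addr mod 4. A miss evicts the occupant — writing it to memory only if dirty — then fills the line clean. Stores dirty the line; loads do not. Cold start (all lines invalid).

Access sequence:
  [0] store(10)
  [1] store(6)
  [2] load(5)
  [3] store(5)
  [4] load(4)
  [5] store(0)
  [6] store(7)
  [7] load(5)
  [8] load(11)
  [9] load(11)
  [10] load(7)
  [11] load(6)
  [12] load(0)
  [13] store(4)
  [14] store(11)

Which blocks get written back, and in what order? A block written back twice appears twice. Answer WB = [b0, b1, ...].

WB = [10, 7, 0]

  0 | W B10 → L2 miss [D]
  1 | W B6 → L2 miss wb→B10 [D]
  2 | R B5 → L1 miss [-]
  3 | W B5 → L1 hit [D]
  4 | R B4 → L0 miss [-]
  5 | W B0 → L0 miss [D]
  6 | W B7 → L3 miss [D]
  7 | R B5 → L1 hit [D]
  8 | R B11 → L3 miss wb→B7 [-]
  9 | R B11 → L3 hit [-]
  10 | R B7 → L3 miss [-]
  11 | R B6 → L2 hit [D]
  12 | R B0 → L0 hit [D]
  13 | W B4 → L0 miss wb→B0 [D]
  14 | W B11 → L3 miss [D]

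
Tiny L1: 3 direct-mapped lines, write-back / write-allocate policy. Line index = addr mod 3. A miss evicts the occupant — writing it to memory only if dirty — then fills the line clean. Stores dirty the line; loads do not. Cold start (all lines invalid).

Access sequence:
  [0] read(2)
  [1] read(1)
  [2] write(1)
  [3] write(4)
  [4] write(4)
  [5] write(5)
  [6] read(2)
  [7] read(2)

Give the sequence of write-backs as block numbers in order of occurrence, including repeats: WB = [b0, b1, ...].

WB = [1, 5]

0: R B2 -> L2 miss  d=-]
1: R B1 -> L1 miss  d=-]
2: W B1 -> L1 hit  d=D]
3: W B4 -> L1 miss wb->B1  d=D]
4: W B4 -> L1 hit  d=D]
5: W B5 -> L2 miss  d=D]
6: R B2 -> L2 miss wb->B5  d=-]
7: R B2 -> L2 hit  d=-]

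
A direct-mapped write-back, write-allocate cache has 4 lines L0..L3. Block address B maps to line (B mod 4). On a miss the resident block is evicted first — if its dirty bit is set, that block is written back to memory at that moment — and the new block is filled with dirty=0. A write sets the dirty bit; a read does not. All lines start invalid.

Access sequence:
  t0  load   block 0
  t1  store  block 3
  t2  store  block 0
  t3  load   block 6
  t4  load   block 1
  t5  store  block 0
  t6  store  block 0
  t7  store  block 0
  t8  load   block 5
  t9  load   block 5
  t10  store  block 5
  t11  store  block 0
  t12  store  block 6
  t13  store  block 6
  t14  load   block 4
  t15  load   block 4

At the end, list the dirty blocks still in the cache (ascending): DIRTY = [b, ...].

0: R B0 → L0 miss [-]
1: W B3 → L3 miss [D]
2: W B0 → L0 hit [D]
3: R B6 → L2 miss [-]
4: R B1 → L1 miss [-]
5: W B0 → L0 hit [D]
6: W B0 → L0 hit [D]
7: W B0 → L0 hit [D]
8: R B5 → L1 miss [-]
9: R B5 → L1 hit [-]
10: W B5 → L1 hit [D]
11: W B0 → L0 hit [D]
12: W B6 → L2 hit [D]
13: W B6 → L2 hit [D]
14: R B4 → L0 miss wb→B0 [-]
15: R B4 → L0 hit [-]

DIRTY = [3, 5, 6]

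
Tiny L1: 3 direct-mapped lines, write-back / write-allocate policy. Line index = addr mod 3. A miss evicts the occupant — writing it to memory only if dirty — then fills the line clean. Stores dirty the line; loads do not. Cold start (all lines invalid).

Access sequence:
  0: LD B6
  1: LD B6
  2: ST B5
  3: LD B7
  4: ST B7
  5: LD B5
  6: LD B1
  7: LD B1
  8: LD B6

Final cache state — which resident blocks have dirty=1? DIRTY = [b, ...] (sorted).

0: R B6 → L0 miss [-]
1: R B6 → L0 hit [-]
2: W B5 → L2 miss [D]
3: R B7 → L1 miss [-]
4: W B7 → L1 hit [D]
5: R B5 → L2 hit [D]
6: R B1 → L1 miss wb→B7 [-]
7: R B1 → L1 hit [-]
8: R B6 → L0 hit [-]

DIRTY = [5]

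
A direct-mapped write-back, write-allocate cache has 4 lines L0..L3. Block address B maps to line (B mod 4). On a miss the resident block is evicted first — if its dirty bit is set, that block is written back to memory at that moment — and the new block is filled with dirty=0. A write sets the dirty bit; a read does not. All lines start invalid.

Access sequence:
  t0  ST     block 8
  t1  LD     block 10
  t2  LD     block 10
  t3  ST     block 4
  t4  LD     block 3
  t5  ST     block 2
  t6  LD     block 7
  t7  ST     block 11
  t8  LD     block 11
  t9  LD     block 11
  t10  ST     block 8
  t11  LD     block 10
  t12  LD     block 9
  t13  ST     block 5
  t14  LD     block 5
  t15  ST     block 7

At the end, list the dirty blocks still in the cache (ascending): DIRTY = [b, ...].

0: W B8 → L0 miss [D]
1: R B10 → L2 miss [-]
2: R B10 → L2 hit [-]
3: W B4 → L0 miss wb→B8 [D]
4: R B3 → L3 miss [-]
5: W B2 → L2 miss [D]
6: R B7 → L3 miss [-]
7: W B11 → L3 miss [D]
8: R B11 → L3 hit [D]
9: R B11 → L3 hit [D]
10: W B8 → L0 miss wb→B4 [D]
11: R B10 → L2 miss wb→B2 [-]
12: R B9 → L1 miss [-]
13: W B5 → L1 miss [D]
14: R B5 → L1 hit [D]
15: W B7 → L3 miss wb→B11 [D]

DIRTY = [5, 7, 8]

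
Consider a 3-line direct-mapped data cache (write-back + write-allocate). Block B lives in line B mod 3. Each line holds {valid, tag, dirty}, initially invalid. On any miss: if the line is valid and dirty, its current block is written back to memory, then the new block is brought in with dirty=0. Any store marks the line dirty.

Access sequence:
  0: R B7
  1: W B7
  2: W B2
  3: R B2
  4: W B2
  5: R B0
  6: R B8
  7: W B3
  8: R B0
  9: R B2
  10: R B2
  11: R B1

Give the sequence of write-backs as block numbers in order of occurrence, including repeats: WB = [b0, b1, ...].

WB = [2, 3, 7]

0: R B7 -> L1 miss  d=-]
1: W B7 -> L1 hit  d=D]
2: W B2 -> L2 miss  d=D]
3: R B2 -> L2 hit  d=D]
4: W B2 -> L2 hit  d=D]
5: R B0 -> L0 miss  d=-]
6: R B8 -> L2 miss wb->B2  d=-]
7: W B3 -> L0 miss  d=D]
8: R B0 -> L0 miss wb->B3  d=-]
9: R B2 -> L2 miss  d=-]
10: R B2 -> L2 hit  d=-]
11: R B1 -> L1 miss wb->B7  d=-]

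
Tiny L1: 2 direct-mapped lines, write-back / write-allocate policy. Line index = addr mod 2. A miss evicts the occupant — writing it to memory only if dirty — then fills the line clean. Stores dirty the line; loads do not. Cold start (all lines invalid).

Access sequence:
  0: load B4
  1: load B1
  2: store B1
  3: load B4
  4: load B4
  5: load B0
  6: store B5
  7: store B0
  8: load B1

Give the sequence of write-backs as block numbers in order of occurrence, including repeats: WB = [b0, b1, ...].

0: R B4 -> L0 miss  d=-]
1: R B1 -> L1 miss  d=-]
2: W B1 -> L1 hit  d=D]
3: R B4 -> L0 hit  d=-]
4: R B4 -> L0 hit  d=-]
5: R B0 -> L0 miss  d=-]
6: W B5 -> L1 miss wb->B1  d=D]
7: W B0 -> L0 hit  d=D]
8: R B1 -> L1 miss wb->B5  d=-]

WB = [1, 5]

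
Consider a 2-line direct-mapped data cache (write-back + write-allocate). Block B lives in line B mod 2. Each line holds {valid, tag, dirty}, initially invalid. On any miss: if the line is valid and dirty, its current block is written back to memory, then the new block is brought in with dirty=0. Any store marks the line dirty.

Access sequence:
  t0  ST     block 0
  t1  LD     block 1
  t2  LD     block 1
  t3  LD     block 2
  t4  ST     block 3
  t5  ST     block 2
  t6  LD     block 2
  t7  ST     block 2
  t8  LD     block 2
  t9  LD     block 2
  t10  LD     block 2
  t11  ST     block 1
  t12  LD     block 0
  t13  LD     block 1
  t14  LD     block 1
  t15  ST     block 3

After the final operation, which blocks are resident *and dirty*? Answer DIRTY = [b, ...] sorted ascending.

0: W B0 -> L0 miss  d=D]
1: R B1 -> L1 miss  d=-]
2: R B1 -> L1 hit  d=-]
3: R B2 -> L0 miss wb->B0  d=-]
4: W B3 -> L1 miss  d=D]
5: W B2 -> L0 hit  d=D]
6: R B2 -> L0 hit  d=D]
7: W B2 -> L0 hit  d=D]
8: R B2 -> L0 hit  d=D]
9: R B2 -> L0 hit  d=D]
10: R B2 -> L0 hit  d=D]
11: W B1 -> L1 miss wb->B3  d=D]
12: R B0 -> L0 miss wb->B2  d=-]
13: R B1 -> L1 hit  d=D]
14: R B1 -> L1 hit  d=D]
15: W B3 -> L1 miss wb->B1  d=D]

DIRTY = [3]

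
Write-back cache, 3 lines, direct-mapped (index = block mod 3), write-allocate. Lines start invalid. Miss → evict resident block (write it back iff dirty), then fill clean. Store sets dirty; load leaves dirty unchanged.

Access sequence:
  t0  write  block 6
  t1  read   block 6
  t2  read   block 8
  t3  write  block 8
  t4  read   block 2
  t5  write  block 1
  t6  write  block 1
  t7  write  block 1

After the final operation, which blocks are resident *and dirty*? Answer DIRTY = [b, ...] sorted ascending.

DIRTY = [1, 6]

0: W B6 -> L0 miss  d=D]
1: R B6 -> L0 hit  d=D]
2: R B8 -> L2 miss  d=-]
3: W B8 -> L2 hit  d=D]
4: R B2 -> L2 miss wb->B8  d=-]
5: W B1 -> L1 miss  d=D]
6: W B1 -> L1 hit  d=D]
7: W B1 -> L1 hit  d=D]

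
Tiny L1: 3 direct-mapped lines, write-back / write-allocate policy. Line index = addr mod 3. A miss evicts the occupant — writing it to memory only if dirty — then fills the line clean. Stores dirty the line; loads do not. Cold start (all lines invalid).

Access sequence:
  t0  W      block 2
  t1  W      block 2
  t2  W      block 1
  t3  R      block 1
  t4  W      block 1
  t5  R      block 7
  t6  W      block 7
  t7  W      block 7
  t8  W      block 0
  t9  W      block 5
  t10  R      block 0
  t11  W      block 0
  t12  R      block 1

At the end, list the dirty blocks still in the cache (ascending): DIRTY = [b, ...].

DIRTY = [0, 5]

0: W B2 → L2 miss [D]
1: W B2 → L2 hit [D]
2: W B1 → L1 miss [D]
3: R B1 → L1 hit [D]
4: W B1 → L1 hit [D]
5: R B7 → L1 miss wb→B1 [-]
6: W B7 → L1 hit [D]
7: W B7 → L1 hit [D]
8: W B0 → L0 miss [D]
9: W B5 → L2 miss wb→B2 [D]
10: R B0 → L0 hit [D]
11: W B0 → L0 hit [D]
12: R B1 → L1 miss wb→B7 [-]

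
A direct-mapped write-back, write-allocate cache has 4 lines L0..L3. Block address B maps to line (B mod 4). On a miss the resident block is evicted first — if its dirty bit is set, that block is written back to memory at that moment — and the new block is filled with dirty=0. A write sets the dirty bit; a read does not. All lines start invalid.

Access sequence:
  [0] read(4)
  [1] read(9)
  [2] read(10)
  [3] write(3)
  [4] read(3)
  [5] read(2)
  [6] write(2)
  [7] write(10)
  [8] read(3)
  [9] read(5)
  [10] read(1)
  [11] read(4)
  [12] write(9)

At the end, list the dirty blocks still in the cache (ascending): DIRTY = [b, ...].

DIRTY = [3, 9, 10]

0: R B4 -> L0 miss  d=-]
1: R B9 -> L1 miss  d=-]
2: R B10 -> L2 miss  d=-]
3: W B3 -> L3 miss  d=D]
4: R B3 -> L3 hit  d=D]
5: R B2 -> L2 miss  d=-]
6: W B2 -> L2 hit  d=D]
7: W B10 -> L2 miss wb->B2  d=D]
8: R B3 -> L3 hit  d=D]
9: R B5 -> L1 miss  d=-]
10: R B1 -> L1 miss  d=-]
11: R B4 -> L0 hit  d=-]
12: W B9 -> L1 miss  d=D]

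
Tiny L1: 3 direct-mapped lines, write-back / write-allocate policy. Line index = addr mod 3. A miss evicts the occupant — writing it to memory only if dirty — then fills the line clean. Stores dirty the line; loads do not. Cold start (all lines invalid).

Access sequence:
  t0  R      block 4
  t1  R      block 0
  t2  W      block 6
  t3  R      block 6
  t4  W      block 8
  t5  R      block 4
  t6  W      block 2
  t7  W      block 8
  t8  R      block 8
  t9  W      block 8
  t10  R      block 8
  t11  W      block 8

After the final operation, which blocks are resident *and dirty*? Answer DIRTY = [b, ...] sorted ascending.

DIRTY = [6, 8]

0: R B4 → L1 miss [-]
1: R B0 → L0 miss [-]
2: W B6 → L0 miss [D]
3: R B6 → L0 hit [D]
4: W B8 → L2 miss [D]
5: R B4 → L1 hit [-]
6: W B2 → L2 miss wb→B8 [D]
7: W B8 → L2 miss wb→B2 [D]
8: R B8 → L2 hit [D]
9: W B8 → L2 hit [D]
10: R B8 → L2 hit [D]
11: W B8 → L2 hit [D]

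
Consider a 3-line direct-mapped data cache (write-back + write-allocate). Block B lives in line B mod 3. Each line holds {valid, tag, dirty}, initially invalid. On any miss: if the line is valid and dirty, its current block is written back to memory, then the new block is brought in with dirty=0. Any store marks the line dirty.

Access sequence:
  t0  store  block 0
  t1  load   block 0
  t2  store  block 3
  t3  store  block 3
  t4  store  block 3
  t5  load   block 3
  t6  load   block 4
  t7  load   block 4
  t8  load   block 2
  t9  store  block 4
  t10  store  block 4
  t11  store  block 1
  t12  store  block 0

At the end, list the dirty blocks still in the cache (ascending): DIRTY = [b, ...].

DIRTY = [0, 1]

0: W B0 → L0 miss [D]
1: R B0 → L0 hit [D]
2: W B3 → L0 miss wb→B0 [D]
3: W B3 → L0 hit [D]
4: W B3 → L0 hit [D]
5: R B3 → L0 hit [D]
6: R B4 → L1 miss [-]
7: R B4 → L1 hit [-]
8: R B2 → L2 miss [-]
9: W B4 → L1 hit [D]
10: W B4 → L1 hit [D]
11: W B1 → L1 miss wb→B4 [D]
12: W B0 → L0 miss wb→B3 [D]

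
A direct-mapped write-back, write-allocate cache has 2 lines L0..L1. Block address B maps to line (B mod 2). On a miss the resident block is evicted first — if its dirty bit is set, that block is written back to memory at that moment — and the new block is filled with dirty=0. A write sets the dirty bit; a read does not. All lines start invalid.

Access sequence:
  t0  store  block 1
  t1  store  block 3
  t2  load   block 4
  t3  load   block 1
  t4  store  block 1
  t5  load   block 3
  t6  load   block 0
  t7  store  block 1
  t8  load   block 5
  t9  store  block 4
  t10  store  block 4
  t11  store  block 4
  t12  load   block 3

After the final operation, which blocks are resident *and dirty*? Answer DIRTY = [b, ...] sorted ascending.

DIRTY = [4]

0: W B1 → L1 miss [D]
1: W B3 → L1 miss wb→B1 [D]
2: R B4 → L0 miss [-]
3: R B1 → L1 miss wb→B3 [-]
4: W B1 → L1 hit [D]
5: R B3 → L1 miss wb→B1 [-]
6: R B0 → L0 miss [-]
7: W B1 → L1 miss [D]
8: R B5 → L1 miss wb→B1 [-]
9: W B4 → L0 miss [D]
10: W B4 → L0 hit [D]
11: W B4 → L0 hit [D]
12: R B3 → L1 miss [-]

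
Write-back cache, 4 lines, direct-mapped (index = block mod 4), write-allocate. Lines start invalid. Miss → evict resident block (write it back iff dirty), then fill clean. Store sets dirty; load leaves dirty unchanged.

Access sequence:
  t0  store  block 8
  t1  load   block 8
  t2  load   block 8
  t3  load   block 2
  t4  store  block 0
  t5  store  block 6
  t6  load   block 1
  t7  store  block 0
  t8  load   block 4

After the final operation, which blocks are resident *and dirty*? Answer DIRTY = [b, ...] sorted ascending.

  0 | W B8 → L0 miss [D]
  1 | R B8 → L0 hit [D]
  2 | R B8 → L0 hit [D]
  3 | R B2 → L2 miss [-]
  4 | W B0 → L0 miss wb→B8 [D]
  5 | W B6 → L2 miss [D]
  6 | R B1 → L1 miss [-]
  7 | W B0 → L0 hit [D]
  8 | R B4 → L0 miss wb→B0 [-]

DIRTY = [6]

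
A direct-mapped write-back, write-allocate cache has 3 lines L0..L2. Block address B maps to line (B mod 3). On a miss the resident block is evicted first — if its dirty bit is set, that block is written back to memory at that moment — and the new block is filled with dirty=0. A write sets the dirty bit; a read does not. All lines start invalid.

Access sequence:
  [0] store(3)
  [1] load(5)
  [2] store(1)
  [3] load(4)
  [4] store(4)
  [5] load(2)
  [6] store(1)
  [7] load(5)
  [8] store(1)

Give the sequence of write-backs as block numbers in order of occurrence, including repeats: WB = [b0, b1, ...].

WB = [1, 4]

0: W B3 -> L0 miss  d=D]
1: R B5 -> L2 miss  d=-]
2: W B1 -> L1 miss  d=D]
3: R B4 -> L1 miss wb->B1  d=-]
4: W B4 -> L1 hit  d=D]
5: R B2 -> L2 miss  d=-]
6: W B1 -> L1 miss wb->B4  d=D]
7: R B5 -> L2 miss  d=-]
8: W B1 -> L1 hit  d=D]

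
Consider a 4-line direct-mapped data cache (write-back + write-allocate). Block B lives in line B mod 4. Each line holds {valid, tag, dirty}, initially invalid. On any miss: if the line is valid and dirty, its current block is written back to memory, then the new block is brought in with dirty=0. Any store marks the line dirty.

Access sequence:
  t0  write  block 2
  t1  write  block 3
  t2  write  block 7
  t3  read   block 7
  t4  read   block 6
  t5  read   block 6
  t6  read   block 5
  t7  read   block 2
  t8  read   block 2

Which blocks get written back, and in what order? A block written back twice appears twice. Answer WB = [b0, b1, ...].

0: W B2 -> L2 miss  d=D]
1: W B3 -> L3 miss  d=D]
2: W B7 -> L3 miss wb->B3  d=D]
3: R B7 -> L3 hit  d=D]
4: R B6 -> L2 miss wb->B2  d=-]
5: R B6 -> L2 hit  d=-]
6: R B5 -> L1 miss  d=-]
7: R B2 -> L2 miss  d=-]
8: R B2 -> L2 hit  d=-]

WB = [3, 2]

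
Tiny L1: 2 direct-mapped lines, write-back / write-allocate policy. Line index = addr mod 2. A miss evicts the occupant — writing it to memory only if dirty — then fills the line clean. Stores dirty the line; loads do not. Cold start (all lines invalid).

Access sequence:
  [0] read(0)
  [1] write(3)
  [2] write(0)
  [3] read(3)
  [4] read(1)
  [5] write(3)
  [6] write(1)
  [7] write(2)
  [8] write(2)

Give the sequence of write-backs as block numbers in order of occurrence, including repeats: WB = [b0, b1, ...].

  0 | R B0 → L0 miss [-]
  1 | W B3 → L1 miss [D]
  2 | W B0 → L0 hit [D]
  3 | R B3 → L1 hit [D]
  4 | R B1 → L1 miss wb→B3 [-]
  5 | W B3 → L1 miss [D]
  6 | W B1 → L1 miss wb→B3 [D]
  7 | W B2 → L0 miss wb→B0 [D]
  8 | W B2 → L0 hit [D]

WB = [3, 3, 0]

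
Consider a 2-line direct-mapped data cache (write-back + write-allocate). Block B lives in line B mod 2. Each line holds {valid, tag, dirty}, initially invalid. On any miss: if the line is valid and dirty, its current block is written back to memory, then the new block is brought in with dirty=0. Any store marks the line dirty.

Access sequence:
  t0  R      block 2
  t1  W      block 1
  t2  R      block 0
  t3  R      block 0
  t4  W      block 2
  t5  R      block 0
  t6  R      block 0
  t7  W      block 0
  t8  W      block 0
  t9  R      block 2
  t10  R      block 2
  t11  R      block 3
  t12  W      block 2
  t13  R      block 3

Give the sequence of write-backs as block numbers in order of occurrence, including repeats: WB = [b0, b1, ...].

WB = [2, 0, 1]

  0 | R B2 → L0 miss [-]
  1 | W B1 → L1 miss [D]
  2 | R B0 → L0 miss [-]
  3 | R B0 → L0 hit [-]
  4 | W B2 → L0 miss [D]
  5 | R B0 → L0 miss wb→B2 [-]
  6 | R B0 → L0 hit [-]
  7 | W B0 → L0 hit [D]
  8 | W B0 → L0 hit [D]
  9 | R B2 → L0 miss wb→B0 [-]
  10 | R B2 → L0 hit [-]
  11 | R B3 → L1 miss wb→B1 [-]
  12 | W B2 → L0 hit [D]
  13 | R B3 → L1 hit [-]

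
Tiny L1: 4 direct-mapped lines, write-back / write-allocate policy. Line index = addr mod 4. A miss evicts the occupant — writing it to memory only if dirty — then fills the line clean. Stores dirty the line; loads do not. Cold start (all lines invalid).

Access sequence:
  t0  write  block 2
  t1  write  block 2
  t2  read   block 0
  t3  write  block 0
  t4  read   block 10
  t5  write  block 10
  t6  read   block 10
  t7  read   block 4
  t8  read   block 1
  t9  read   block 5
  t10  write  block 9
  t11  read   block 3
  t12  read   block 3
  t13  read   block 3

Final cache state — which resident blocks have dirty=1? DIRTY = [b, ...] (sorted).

DIRTY = [9, 10]

0: W B2 -> L2 miss  d=D]
1: W B2 -> L2 hit  d=D]
2: R B0 -> L0 miss  d=-]
3: W B0 -> L0 hit  d=D]
4: R B10 -> L2 miss wb->B2  d=-]
5: W B10 -> L2 hit  d=D]
6: R B10 -> L2 hit  d=D]
7: R B4 -> L0 miss wb->B0  d=-]
8: R B1 -> L1 miss  d=-]
9: R B5 -> L1 miss  d=-]
10: W B9 -> L1 miss  d=D]
11: R B3 -> L3 miss  d=-]
12: R B3 -> L3 hit  d=-]
13: R B3 -> L3 hit  d=-]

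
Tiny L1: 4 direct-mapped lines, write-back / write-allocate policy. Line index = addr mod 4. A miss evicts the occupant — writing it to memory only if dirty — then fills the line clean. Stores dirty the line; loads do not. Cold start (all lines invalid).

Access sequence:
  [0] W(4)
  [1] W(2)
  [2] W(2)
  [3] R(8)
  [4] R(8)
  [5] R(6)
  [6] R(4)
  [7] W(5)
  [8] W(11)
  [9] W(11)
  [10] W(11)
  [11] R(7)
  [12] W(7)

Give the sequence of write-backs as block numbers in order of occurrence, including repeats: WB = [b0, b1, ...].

0: W B4 -> L0 miss  d=D]
1: W B2 -> L2 miss  d=D]
2: W B2 -> L2 hit  d=D]
3: R B8 -> L0 miss wb->B4  d=-]
4: R B8 -> L0 hit  d=-]
5: R B6 -> L2 miss wb->B2  d=-]
6: R B4 -> L0 miss  d=-]
7: W B5 -> L1 miss  d=D]
8: W B11 -> L3 miss  d=D]
9: W B11 -> L3 hit  d=D]
10: W B11 -> L3 hit  d=D]
11: R B7 -> L3 miss wb->B11  d=-]
12: W B7 -> L3 hit  d=D]

WB = [4, 2, 11]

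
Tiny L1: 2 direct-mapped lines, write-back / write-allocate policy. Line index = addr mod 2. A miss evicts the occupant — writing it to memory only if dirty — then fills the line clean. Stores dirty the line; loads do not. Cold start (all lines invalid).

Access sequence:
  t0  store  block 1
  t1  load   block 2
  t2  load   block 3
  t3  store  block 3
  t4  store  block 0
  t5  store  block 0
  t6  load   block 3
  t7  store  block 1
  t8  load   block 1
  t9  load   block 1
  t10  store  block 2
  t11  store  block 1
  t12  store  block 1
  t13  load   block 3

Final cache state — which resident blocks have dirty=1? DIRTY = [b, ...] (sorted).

  0 | W B1 → L1 miss [D]
  1 | R B2 → L0 miss [-]
  2 | R B3 → L1 miss wb→B1 [-]
  3 | W B3 → L1 hit [D]
  4 | W B0 → L0 miss [D]
  5 | W B0 → L0 hit [D]
  6 | R B3 → L1 hit [D]
  7 | W B1 → L1 miss wb→B3 [D]
  8 | R B1 → L1 hit [D]
  9 | R B1 → L1 hit [D]
  10 | W B2 → L0 miss wb→B0 [D]
  11 | W B1 → L1 hit [D]
  12 | W B1 → L1 hit [D]
  13 | R B3 → L1 miss wb→B1 [-]

DIRTY = [2]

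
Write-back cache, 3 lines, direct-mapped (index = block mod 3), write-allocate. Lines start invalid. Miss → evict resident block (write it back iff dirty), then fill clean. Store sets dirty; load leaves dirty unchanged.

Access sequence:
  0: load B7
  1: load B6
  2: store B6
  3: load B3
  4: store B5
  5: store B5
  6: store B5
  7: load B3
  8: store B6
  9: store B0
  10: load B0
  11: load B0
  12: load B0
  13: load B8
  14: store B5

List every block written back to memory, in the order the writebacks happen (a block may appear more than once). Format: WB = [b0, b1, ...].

0: R B7 -> L1 miss  d=-]
1: R B6 -> L0 miss  d=-]
2: W B6 -> L0 hit  d=D]
3: R B3 -> L0 miss wb->B6  d=-]
4: W B5 -> L2 miss  d=D]
5: W B5 -> L2 hit  d=D]
6: W B5 -> L2 hit  d=D]
7: R B3 -> L0 hit  d=-]
8: W B6 -> L0 miss  d=D]
9: W B0 -> L0 miss wb->B6  d=D]
10: R B0 -> L0 hit  d=D]
11: R B0 -> L0 hit  d=D]
12: R B0 -> L0 hit  d=D]
13: R B8 -> L2 miss wb->B5  d=-]
14: W B5 -> L2 miss  d=D]

WB = [6, 6, 5]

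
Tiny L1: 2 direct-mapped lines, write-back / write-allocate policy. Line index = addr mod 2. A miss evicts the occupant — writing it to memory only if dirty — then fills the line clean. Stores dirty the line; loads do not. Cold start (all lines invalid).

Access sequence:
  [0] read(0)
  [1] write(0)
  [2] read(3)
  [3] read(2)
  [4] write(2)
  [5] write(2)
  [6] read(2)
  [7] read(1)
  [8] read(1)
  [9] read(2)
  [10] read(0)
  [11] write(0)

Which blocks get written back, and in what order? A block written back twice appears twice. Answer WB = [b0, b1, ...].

0: R B0 -> L0 miss  d=-]
1: W B0 -> L0 hit  d=D]
2: R B3 -> L1 miss  d=-]
3: R B2 -> L0 miss wb->B0  d=-]
4: W B2 -> L0 hit  d=D]
5: W B2 -> L0 hit  d=D]
6: R B2 -> L0 hit  d=D]
7: R B1 -> L1 miss  d=-]
8: R B1 -> L1 hit  d=-]
9: R B2 -> L0 hit  d=D]
10: R B0 -> L0 miss wb->B2  d=-]
11: W B0 -> L0 hit  d=D]

WB = [0, 2]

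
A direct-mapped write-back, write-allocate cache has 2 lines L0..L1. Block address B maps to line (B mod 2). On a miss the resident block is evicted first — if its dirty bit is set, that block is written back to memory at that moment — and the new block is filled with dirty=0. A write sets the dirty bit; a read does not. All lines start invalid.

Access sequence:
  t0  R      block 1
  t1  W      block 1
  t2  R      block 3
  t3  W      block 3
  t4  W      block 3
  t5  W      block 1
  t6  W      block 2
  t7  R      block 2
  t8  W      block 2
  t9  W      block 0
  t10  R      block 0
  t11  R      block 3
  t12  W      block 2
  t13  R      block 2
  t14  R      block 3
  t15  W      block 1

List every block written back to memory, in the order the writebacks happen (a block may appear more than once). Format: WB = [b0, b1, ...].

WB = [1, 3, 2, 1, 0]

0: R B1 → L1 miss [-]
1: W B1 → L1 hit [D]
2: R B3 → L1 miss wb→B1 [-]
3: W B3 → L1 hit [D]
4: W B3 → L1 hit [D]
5: W B1 → L1 miss wb→B3 [D]
6: W B2 → L0 miss [D]
7: R B2 → L0 hit [D]
8: W B2 → L0 hit [D]
9: W B0 → L0 miss wb→B2 [D]
10: R B0 → L0 hit [D]
11: R B3 → L1 miss wb→B1 [-]
12: W B2 → L0 miss wb→B0 [D]
13: R B2 → L0 hit [D]
14: R B3 → L1 hit [-]
15: W B1 → L1 miss [D]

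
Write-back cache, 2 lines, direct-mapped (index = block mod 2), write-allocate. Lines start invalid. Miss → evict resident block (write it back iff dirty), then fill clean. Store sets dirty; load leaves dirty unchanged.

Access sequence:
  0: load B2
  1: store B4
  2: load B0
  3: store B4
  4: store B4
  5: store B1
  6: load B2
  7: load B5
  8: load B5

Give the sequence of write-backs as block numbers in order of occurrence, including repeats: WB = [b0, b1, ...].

0: R B2 → L0 miss [-]
1: W B4 → L0 miss [D]
2: R B0 → L0 miss wb→B4 [-]
3: W B4 → L0 miss [D]
4: W B4 → L0 hit [D]
5: W B1 → L1 miss [D]
6: R B2 → L0 miss wb→B4 [-]
7: R B5 → L1 miss wb→B1 [-]
8: R B5 → L1 hit [-]

WB = [4, 4, 1]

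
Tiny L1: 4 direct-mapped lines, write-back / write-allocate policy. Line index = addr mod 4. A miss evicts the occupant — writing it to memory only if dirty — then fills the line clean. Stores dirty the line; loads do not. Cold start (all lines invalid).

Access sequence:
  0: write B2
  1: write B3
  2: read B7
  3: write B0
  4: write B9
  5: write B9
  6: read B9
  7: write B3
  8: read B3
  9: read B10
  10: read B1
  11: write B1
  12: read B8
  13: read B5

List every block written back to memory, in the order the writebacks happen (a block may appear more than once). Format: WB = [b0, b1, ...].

0: W B2 → L2 miss [D]
1: W B3 → L3 miss [D]
2: R B7 → L3 miss wb→B3 [-]
3: W B0 → L0 miss [D]
4: W B9 → L1 miss [D]
5: W B9 → L1 hit [D]
6: R B9 → L1 hit [D]
7: W B3 → L3 miss [D]
8: R B3 → L3 hit [D]
9: R B10 → L2 miss wb→B2 [-]
10: R B1 → L1 miss wb→B9 [-]
11: W B1 → L1 hit [D]
12: R B8 → L0 miss wb→B0 [-]
13: R B5 → L1 miss wb→B1 [-]

WB = [3, 2, 9, 0, 1]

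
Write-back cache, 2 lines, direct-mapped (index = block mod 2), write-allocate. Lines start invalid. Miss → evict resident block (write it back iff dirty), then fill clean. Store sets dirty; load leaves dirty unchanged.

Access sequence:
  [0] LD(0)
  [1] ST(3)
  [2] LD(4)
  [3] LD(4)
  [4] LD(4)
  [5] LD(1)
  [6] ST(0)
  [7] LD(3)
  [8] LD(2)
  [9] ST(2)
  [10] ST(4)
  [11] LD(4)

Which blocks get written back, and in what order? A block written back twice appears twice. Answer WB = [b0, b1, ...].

  0 | R B0 → L0 miss [-]
  1 | W B3 → L1 miss [D]
  2 | R B4 → L0 miss [-]
  3 | R B4 → L0 hit [-]
  4 | R B4 → L0 hit [-]
  5 | R B1 → L1 miss wb→B3 [-]
  6 | W B0 → L0 miss [D]
  7 | R B3 → L1 miss [-]
  8 | R B2 → L0 miss wb→B0 [-]
  9 | W B2 → L0 hit [D]
  10 | W B4 → L0 miss wb→B2 [D]
  11 | R B4 → L0 hit [D]

WB = [3, 0, 2]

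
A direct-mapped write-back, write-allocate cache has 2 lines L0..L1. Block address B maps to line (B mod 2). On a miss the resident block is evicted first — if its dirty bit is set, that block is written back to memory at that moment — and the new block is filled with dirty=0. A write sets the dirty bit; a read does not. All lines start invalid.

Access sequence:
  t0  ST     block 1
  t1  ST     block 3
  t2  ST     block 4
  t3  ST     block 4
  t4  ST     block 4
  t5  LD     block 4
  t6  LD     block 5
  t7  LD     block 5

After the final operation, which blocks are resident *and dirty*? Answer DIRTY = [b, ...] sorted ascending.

DIRTY = [4]

0: W B1 → L1 miss [D]
1: W B3 → L1 miss wb→B1 [D]
2: W B4 → L0 miss [D]
3: W B4 → L0 hit [D]
4: W B4 → L0 hit [D]
5: R B4 → L0 hit [D]
6: R B5 → L1 miss wb→B3 [-]
7: R B5 → L1 hit [-]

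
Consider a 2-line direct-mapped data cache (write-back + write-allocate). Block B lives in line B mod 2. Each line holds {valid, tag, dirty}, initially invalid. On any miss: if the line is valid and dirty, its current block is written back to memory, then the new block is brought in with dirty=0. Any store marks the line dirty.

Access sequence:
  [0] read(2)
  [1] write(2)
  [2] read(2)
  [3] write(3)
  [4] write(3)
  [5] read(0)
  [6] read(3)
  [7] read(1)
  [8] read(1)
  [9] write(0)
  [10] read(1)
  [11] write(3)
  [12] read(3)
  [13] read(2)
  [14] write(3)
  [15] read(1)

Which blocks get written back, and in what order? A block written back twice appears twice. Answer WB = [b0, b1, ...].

WB = [2, 3, 0, 3]

0: R B2 -> L0 miss  d=-]
1: W B2 -> L0 hit  d=D]
2: R B2 -> L0 hit  d=D]
3: W B3 -> L1 miss  d=D]
4: W B3 -> L1 hit  d=D]
5: R B0 -> L0 miss wb->B2  d=-]
6: R B3 -> L1 hit  d=D]
7: R B1 -> L1 miss wb->B3  d=-]
8: R B1 -> L1 hit  d=-]
9: W B0 -> L0 hit  d=D]
10: R B1 -> L1 hit  d=-]
11: W B3 -> L1 miss  d=D]
12: R B3 -> L1 hit  d=D]
13: R B2 -> L0 miss wb->B0  d=-]
14: W B3 -> L1 hit  d=D]
15: R B1 -> L1 miss wb->B3  d=-]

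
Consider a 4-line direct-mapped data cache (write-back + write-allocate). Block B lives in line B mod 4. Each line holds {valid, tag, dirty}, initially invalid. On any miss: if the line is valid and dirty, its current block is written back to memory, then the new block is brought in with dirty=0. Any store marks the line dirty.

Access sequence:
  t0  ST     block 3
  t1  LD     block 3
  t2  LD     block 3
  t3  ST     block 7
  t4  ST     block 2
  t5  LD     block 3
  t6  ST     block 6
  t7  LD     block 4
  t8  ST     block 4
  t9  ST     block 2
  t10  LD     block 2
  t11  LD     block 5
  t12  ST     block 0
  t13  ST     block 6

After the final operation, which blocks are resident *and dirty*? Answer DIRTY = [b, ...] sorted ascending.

DIRTY = [0, 6]

0: W B3 → L3 miss [D]
1: R B3 → L3 hit [D]
2: R B3 → L3 hit [D]
3: W B7 → L3 miss wb→B3 [D]
4: W B2 → L2 miss [D]
5: R B3 → L3 miss wb→B7 [-]
6: W B6 → L2 miss wb→B2 [D]
7: R B4 → L0 miss [-]
8: W B4 → L0 hit [D]
9: W B2 → L2 miss wb→B6 [D]
10: R B2 → L2 hit [D]
11: R B5 → L1 miss [-]
12: W B0 → L0 miss wb→B4 [D]
13: W B6 → L2 miss wb→B2 [D]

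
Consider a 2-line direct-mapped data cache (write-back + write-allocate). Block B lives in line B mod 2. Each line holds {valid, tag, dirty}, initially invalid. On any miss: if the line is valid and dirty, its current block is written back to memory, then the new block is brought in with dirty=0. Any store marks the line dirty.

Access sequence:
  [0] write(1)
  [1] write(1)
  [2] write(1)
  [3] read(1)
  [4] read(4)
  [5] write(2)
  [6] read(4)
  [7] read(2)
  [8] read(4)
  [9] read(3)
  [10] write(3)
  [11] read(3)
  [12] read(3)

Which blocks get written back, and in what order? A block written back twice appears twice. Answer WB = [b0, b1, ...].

WB = [2, 1]

0: W B1 -> L1 miss  d=D]
1: W B1 -> L1 hit  d=D]
2: W B1 -> L1 hit  d=D]
3: R B1 -> L1 hit  d=D]
4: R B4 -> L0 miss  d=-]
5: W B2 -> L0 miss  d=D]
6: R B4 -> L0 miss wb->B2  d=-]
7: R B2 -> L0 miss  d=-]
8: R B4 -> L0 miss  d=-]
9: R B3 -> L1 miss wb->B1  d=-]
10: W B3 -> L1 hit  d=D]
11: R B3 -> L1 hit  d=D]
12: R B3 -> L1 hit  d=D]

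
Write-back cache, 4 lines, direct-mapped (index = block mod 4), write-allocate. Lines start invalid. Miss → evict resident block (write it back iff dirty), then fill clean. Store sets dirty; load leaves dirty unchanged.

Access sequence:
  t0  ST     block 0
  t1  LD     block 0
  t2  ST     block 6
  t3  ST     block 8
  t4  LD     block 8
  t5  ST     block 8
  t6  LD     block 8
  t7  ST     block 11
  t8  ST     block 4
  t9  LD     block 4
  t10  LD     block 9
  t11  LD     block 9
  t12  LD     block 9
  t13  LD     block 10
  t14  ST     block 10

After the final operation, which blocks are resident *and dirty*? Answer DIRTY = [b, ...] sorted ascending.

  0 | W B0 → L0 miss [D]
  1 | R B0 → L0 hit [D]
  2 | W B6 → L2 miss [D]
  3 | W B8 → L0 miss wb→B0 [D]
  4 | R B8 → L0 hit [D]
  5 | W B8 → L0 hit [D]
  6 | R B8 → L0 hit [D]
  7 | W B11 → L3 miss [D]
  8 | W B4 → L0 miss wb→B8 [D]
  9 | R B4 → L0 hit [D]
  10 | R B9 → L1 miss [-]
  11 | R B9 → L1 hit [-]
  12 | R B9 → L1 hit [-]
  13 | R B10 → L2 miss wb→B6 [-]
  14 | W B10 → L2 hit [D]

DIRTY = [4, 10, 11]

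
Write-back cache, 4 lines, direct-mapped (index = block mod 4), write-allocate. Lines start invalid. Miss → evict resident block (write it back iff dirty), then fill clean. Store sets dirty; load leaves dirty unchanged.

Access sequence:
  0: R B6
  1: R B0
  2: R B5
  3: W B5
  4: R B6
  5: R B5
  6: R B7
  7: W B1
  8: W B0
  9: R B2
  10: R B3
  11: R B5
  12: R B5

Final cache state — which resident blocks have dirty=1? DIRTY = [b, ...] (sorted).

DIRTY = [0]

  0 | R B6 → L2 miss [-]
  1 | R B0 → L0 miss [-]
  2 | R B5 → L1 miss [-]
  3 | W B5 → L1 hit [D]
  4 | R B6 → L2 hit [-]
  5 | R B5 → L1 hit [D]
  6 | R B7 → L3 miss [-]
  7 | W B1 → L1 miss wb→B5 [D]
  8 | W B0 → L0 hit [D]
  9 | R B2 → L2 miss [-]
  10 | R B3 → L3 miss [-]
  11 | R B5 → L1 miss wb→B1 [-]
  12 | R B5 → L1 hit [-]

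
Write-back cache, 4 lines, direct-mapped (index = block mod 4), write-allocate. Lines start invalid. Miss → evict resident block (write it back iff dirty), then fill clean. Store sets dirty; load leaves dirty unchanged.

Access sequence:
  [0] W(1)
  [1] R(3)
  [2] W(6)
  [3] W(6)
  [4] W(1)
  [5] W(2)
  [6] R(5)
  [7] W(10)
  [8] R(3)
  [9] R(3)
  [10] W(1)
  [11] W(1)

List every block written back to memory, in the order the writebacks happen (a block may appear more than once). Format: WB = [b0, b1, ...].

0: W B1 → L1 miss [D]
1: R B3 → L3 miss [-]
2: W B6 → L2 miss [D]
3: W B6 → L2 hit [D]
4: W B1 → L1 hit [D]
5: W B2 → L2 miss wb→B6 [D]
6: R B5 → L1 miss wb→B1 [-]
7: W B10 → L2 miss wb→B2 [D]
8: R B3 → L3 hit [-]
9: R B3 → L3 hit [-]
10: W B1 → L1 miss [D]
11: W B1 → L1 hit [D]

WB = [6, 1, 2]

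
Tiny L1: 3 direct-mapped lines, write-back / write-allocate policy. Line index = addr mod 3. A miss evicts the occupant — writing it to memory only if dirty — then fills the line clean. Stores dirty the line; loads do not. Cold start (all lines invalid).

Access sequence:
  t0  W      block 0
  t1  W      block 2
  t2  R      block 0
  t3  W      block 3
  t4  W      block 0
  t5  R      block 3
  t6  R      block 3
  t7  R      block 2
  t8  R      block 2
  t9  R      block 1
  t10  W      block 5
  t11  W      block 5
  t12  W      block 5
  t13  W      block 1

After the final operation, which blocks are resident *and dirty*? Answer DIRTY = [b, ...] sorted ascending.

DIRTY = [1, 5]

  0 | W B0 → L0 miss [D]
  1 | W B2 → L2 miss [D]
  2 | R B0 → L0 hit [D]
  3 | W B3 → L0 miss wb→B0 [D]
  4 | W B0 → L0 miss wb→B3 [D]
  5 | R B3 → L0 miss wb→B0 [-]
  6 | R B3 → L0 hit [-]
  7 | R B2 → L2 hit [D]
  8 | R B2 → L2 hit [D]
  9 | R B1 → L1 miss [-]
  10 | W B5 → L2 miss wb→B2 [D]
  11 | W B5 → L2 hit [D]
  12 | W B5 → L2 hit [D]
  13 | W B1 → L1 hit [D]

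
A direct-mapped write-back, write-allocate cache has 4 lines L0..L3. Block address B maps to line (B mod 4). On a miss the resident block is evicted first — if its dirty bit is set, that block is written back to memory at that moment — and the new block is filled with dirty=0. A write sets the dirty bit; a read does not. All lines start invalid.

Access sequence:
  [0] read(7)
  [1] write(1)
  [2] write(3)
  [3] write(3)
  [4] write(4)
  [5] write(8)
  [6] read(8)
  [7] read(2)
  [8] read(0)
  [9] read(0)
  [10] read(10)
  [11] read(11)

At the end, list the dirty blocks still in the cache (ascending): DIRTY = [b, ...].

DIRTY = [1]

0: R B7 → L3 miss [-]
1: W B1 → L1 miss [D]
2: W B3 → L3 miss [D]
3: W B3 → L3 hit [D]
4: W B4 → L0 miss [D]
5: W B8 → L0 miss wb→B4 [D]
6: R B8 → L0 hit [D]
7: R B2 → L2 miss [-]
8: R B0 → L0 miss wb→B8 [-]
9: R B0 → L0 hit [-]
10: R B10 → L2 miss [-]
11: R B11 → L3 miss wb→B3 [-]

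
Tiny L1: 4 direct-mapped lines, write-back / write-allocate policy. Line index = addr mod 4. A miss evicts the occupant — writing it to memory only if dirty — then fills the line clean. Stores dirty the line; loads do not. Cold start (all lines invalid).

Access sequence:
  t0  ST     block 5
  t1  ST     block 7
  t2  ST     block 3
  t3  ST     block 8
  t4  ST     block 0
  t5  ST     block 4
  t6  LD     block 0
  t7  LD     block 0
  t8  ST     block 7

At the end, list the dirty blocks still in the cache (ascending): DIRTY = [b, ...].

DIRTY = [5, 7]

0: W B5 → L1 miss [D]
1: W B7 → L3 miss [D]
2: W B3 → L3 miss wb→B7 [D]
3: W B8 → L0 miss [D]
4: W B0 → L0 miss wb→B8 [D]
5: W B4 → L0 miss wb→B0 [D]
6: R B0 → L0 miss wb→B4 [-]
7: R B0 → L0 hit [-]
8: W B7 → L3 miss wb→B3 [D]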